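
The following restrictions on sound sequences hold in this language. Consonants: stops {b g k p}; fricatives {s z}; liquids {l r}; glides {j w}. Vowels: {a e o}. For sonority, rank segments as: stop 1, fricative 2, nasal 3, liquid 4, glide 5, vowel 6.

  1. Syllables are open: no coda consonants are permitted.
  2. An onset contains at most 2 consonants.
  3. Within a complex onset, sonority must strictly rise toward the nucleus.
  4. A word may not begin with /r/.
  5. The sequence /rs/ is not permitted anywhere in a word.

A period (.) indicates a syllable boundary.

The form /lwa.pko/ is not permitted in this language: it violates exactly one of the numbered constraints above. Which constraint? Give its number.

3

/lwa.pko/: syllable 2 onset /pk/: /p/ (stop, 1) → /k/ (stop, 1) does not rise.
This is a violation of constraint 3: "Within a complex onset, sonority must strictly rise toward the nucleus."
The remaining constraints (1, 2, 4, 5) are satisfied.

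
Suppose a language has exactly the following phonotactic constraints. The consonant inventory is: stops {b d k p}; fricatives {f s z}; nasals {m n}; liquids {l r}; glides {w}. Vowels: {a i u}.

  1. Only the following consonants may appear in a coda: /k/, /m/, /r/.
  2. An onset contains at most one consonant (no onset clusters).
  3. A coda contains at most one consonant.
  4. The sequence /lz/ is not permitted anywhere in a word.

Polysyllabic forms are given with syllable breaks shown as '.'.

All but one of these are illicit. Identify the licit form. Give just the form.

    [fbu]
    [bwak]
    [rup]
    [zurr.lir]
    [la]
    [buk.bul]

[la]

[fbu] — violates constraint 2: syllable 1 onset /fb/ has 2 consonants (> 1) → illicit
[bwak] — violates constraint 2: syllable 1 onset /bw/ has 2 consonants (> 1) → illicit
[rup] — violates constraint 1: syllable 1 coda contains /p/, which is not a licensed coda consonant → illicit
[zurr.lir] — violates constraint 3: syllable 1 coda /rr/ has 2 consonants (> 1) → illicit
[la] — σ1 onset /l/, coda /∅/ ok → licit
[buk.bul] — violates constraint 1: syllable 2 coda contains /l/, which is not a licensed coda consonant → illicit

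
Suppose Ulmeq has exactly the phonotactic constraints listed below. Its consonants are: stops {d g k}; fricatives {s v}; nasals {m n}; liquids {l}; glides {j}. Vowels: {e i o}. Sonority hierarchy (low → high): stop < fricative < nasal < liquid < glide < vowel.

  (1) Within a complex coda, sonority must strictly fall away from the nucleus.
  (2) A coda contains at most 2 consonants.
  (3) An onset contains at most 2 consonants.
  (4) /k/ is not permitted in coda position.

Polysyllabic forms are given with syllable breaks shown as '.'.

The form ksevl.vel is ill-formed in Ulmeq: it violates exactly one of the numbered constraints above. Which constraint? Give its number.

1

ksevl.vel: syllable 1 coda /vl/: /v/ (fricative, 2) → /l/ (liquid, 4) does not fall.
This is a violation of constraint 1: "Within a complex coda, sonority must strictly fall away from the nucleus."
The remaining constraints (2, 3, 4) are satisfied.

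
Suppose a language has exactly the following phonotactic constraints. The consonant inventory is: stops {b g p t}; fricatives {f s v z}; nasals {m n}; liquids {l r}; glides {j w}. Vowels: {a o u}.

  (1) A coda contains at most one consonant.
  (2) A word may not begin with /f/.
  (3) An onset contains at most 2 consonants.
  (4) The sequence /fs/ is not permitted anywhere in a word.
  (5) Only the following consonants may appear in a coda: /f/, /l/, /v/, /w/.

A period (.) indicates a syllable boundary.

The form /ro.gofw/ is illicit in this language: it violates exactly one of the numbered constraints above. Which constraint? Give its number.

/ro.gofw/: syllable 2 coda /fw/ has 2 consonants (> 1).
This is a violation of constraint 1: "A coda contains at most one consonant."
The remaining constraints (2, 3, 4, 5) are satisfied.

1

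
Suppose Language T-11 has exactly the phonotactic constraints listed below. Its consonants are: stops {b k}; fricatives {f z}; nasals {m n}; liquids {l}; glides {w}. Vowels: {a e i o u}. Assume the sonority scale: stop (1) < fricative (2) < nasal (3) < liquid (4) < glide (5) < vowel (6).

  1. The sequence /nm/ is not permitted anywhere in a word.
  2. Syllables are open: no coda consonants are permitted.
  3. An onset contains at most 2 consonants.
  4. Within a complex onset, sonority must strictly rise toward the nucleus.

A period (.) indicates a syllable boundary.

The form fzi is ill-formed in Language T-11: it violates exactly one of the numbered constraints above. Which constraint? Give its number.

fzi: syllable 1 onset /fz/: /f/ (fricative, 2) → /z/ (fricative, 2) does not rise.
This is a violation of constraint 4: "Within a complex onset, sonority must strictly rise toward the nucleus."
The remaining constraints (1, 2, 3) are satisfied.

4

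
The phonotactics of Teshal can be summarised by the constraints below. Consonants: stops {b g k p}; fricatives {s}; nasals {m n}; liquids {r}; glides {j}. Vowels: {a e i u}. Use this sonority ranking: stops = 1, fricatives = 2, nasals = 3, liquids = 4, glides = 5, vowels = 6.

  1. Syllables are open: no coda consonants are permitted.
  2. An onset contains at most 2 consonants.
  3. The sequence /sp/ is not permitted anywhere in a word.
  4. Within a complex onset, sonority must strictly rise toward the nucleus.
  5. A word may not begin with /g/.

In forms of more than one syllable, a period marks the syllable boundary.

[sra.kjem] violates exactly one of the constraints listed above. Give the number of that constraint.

1

[sra.kjem]: syllable 2 coda /m/ has 1 consonant (> 0).
This is a violation of constraint 1: "Syllables are open: no coda consonants are permitted."
The remaining constraints (2, 3, 4, 5) are satisfied.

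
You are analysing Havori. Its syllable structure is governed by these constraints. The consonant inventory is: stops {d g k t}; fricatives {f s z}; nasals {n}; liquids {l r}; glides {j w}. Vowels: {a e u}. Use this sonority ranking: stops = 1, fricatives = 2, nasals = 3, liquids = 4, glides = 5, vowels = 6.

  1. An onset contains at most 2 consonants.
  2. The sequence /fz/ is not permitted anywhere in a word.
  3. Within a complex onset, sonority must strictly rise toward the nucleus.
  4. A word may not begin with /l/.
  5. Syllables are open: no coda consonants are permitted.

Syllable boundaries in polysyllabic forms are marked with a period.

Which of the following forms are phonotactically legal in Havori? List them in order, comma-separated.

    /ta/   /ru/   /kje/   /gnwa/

/ta/ — σ1 onset /t/, coda /∅/ ok → phonotactically legal
/ru/ — σ1 onset /r/, coda /∅/ ok → phonotactically legal
/kje/ — σ1 onset /kj/ (1→5 rises), coda /∅/ ok → phonotactically legal
/gnwa/ — violates constraint 1: syllable 1 onset /gnw/ has 3 consonants (> 2) → phonotactically illegal

/ta/, /ru/, /kje/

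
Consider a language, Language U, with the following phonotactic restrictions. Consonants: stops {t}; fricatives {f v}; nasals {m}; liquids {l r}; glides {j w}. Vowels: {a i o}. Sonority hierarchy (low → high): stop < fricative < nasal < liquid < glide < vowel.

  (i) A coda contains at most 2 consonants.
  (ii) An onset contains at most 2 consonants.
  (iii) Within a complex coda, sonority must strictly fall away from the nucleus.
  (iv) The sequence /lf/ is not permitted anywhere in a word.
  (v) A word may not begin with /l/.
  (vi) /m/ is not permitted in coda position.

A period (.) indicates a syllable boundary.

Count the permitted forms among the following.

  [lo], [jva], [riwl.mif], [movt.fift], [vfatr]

[lo] — violates constraint (v): word begins with /l/ → not permitted
[jva] — σ1 onset /jv/ (2C), coda /∅/ ok → permitted
[riwl.mif] — σ1 onset /r/, coda /wl/ (5→4 falls) ok; σ2 onset /m/, coda /f/ ok → permitted
[movt.fift] — σ1 onset /m/, coda /vt/ (2→1 falls) ok; σ2 onset /f/, coda /ft/ (2→1 falls) ok → permitted
[vfatr] — violates constraint (iii): syllable 1 coda /tr/: /t/ (stop, 1) → /r/ (liquid, 4) does not fall → not permitted
Permitted: [jva], [riwl.mif], [movt.fift] → 3.

3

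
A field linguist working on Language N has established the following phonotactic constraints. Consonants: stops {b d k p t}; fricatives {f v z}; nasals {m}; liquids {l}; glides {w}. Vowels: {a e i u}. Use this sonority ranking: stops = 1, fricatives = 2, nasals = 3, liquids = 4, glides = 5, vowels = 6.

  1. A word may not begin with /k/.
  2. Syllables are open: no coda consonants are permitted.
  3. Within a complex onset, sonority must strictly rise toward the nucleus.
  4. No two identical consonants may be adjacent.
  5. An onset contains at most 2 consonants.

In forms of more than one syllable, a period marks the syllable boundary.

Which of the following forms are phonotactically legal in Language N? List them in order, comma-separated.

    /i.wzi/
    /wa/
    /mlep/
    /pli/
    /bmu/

/i.wzi/ — violates constraint 3: syllable 2 onset /wz/: /w/ (glide, 5) → /z/ (fricative, 2) does not rise → phonotactically illegal
/wa/ — σ1 onset /w/, coda /∅/ ok → phonotactically legal
/mlep/ — violates constraint 2: syllable 1 coda /p/ has 1 consonant (> 0) → phonotactically illegal
/pli/ — σ1 onset /pl/ (1→4 rises), coda /∅/ ok → phonotactically legal
/bmu/ — σ1 onset /bm/ (1→3 rises), coda /∅/ ok → phonotactically legal

/wa/, /pli/, /bmu/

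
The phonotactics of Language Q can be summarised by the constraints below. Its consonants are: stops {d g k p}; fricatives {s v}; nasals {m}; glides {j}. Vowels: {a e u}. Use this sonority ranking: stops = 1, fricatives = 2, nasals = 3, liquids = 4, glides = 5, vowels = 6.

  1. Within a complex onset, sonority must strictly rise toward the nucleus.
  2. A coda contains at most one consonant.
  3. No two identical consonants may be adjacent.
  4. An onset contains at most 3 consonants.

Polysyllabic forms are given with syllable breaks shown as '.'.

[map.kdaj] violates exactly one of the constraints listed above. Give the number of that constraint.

[map.kdaj]: syllable 2 onset /kd/: /k/ (stop, 1) → /d/ (stop, 1) does not rise.
This is a violation of constraint 1: "Within a complex onset, sonority must strictly rise toward the nucleus."
The remaining constraints (2, 3, 4) are satisfied.

1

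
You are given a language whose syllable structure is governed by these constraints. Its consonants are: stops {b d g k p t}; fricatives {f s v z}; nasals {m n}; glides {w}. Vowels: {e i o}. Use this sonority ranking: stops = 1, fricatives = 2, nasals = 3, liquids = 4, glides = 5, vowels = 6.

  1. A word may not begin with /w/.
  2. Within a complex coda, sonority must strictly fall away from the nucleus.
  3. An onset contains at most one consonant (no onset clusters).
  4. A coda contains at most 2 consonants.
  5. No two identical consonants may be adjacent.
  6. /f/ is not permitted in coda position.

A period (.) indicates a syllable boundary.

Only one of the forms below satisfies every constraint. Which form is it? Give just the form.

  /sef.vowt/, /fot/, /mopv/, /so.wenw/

/sef.vowt/ — violates constraint 6: syllable 1 coda contains /f/ → illicit
/fot/ — σ1 onset /f/, coda /t/ ok → licit
/mopv/ — violates constraint 2: syllable 1 coda /pv/: /p/ (stop, 1) → /v/ (fricative, 2) does not fall → illicit
/so.wenw/ — violates constraint 2: syllable 2 coda /nw/: /n/ (nasal, 3) → /w/ (glide, 5) does not fall → illicit

/fot/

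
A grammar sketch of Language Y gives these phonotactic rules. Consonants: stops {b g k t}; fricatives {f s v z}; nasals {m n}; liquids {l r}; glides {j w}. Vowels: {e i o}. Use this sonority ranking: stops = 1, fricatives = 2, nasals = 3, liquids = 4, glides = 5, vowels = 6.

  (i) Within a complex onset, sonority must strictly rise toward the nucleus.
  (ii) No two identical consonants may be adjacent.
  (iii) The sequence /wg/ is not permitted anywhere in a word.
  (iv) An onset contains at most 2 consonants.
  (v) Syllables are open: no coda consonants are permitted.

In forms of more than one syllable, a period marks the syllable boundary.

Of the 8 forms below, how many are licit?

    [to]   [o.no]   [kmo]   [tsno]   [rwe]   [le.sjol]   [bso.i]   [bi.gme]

6

[to] — σ1 onset /t/, coda /∅/ ok → licit
[o.no] — σ1 onset /∅/, coda /∅/ ok; σ2 onset /n/, coda /∅/ ok → licit
[kmo] — σ1 onset /km/ (1→3 rises), coda /∅/ ok → licit
[tsno] — violates constraint (iv): syllable 1 onset /tsn/ has 3 consonants (> 2) → illicit
[rwe] — σ1 onset /rw/ (4→5 rises), coda /∅/ ok → licit
[le.sjol] — violates constraint (v): syllable 2 coda /l/ has 1 consonant (> 0) → illicit
[bso.i] — σ1 onset /bs/ (1→2 rises), coda /∅/ ok; σ2 onset /∅/, coda /∅/ ok → licit
[bi.gme] — σ1 onset /b/, coda /∅/ ok; σ2 onset /gm/ (1→3 rises), coda /∅/ ok → licit
Licit: [to], [o.no], [kmo], [rwe], [bso.i], [bi.gme] → 6.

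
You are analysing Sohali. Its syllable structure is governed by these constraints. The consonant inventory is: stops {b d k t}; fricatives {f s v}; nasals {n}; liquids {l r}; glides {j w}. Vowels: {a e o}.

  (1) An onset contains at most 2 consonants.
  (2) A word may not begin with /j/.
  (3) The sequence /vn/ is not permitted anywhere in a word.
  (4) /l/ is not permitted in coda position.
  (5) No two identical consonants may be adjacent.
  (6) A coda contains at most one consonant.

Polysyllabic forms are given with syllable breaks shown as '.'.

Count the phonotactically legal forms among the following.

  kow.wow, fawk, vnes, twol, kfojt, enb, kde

kow.wow — violates constraint 5: adjacent identical consonants /ww/ → phonotactically illegal
fawk — violates constraint 6: syllable 1 coda /wk/ has 2 consonants (> 1) → phonotactically illegal
vnes — violates constraint 3: contains banned sequence /vn/ → phonotactically illegal
twol — violates constraint 4: syllable 1 coda contains /l/ → phonotactically illegal
kfojt — violates constraint 6: syllable 1 coda /jt/ has 2 consonants (> 1) → phonotactically illegal
enb — violates constraint 6: syllable 1 coda /nb/ has 2 consonants (> 1) → phonotactically illegal
kde — σ1 onset /kd/ (2C), coda /∅/ ok → phonotactically legal
Phonotactically legal: kde → 1.

1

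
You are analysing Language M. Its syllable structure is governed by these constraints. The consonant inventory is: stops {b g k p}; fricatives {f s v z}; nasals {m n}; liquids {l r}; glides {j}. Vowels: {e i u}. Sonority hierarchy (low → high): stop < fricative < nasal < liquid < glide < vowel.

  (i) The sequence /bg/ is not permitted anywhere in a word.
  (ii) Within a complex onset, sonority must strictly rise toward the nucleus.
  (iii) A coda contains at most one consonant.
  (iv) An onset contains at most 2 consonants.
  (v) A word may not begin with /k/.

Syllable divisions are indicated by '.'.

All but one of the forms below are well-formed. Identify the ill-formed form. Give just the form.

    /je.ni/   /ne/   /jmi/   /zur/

/jmi/

/je.ni/ — σ1 onset /j/, coda /∅/ ok; σ2 onset /n/, coda /∅/ ok → well-formed
/ne/ — σ1 onset /n/, coda /∅/ ok → well-formed
/jmi/ — violates constraint (ii): syllable 1 onset /jm/: /j/ (glide, 5) → /m/ (nasal, 3) does not rise → ill-formed
/zur/ — σ1 onset /z/, coda /r/ ok → well-formed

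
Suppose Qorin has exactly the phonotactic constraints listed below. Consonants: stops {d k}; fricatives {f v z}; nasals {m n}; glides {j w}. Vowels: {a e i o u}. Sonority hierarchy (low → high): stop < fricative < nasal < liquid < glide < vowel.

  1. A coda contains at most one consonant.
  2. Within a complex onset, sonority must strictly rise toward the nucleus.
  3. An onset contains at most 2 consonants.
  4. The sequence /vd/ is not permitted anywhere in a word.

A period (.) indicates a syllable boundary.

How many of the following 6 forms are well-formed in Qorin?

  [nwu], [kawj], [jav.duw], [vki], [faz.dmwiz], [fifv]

1

[nwu] — σ1 onset /nw/ (3→5 rises), coda /∅/ ok → well-formed
[kawj] — violates constraint 1: syllable 1 coda /wj/ has 2 consonants (> 1) → ill-formed
[jav.duw] — violates constraint 4: contains banned sequence /vd/ → ill-formed
[vki] — violates constraint 2: syllable 1 onset /vk/: /v/ (fricative, 2) → /k/ (stop, 1) does not rise → ill-formed
[faz.dmwiz] — violates constraint 3: syllable 2 onset /dmw/ has 3 consonants (> 2) → ill-formed
[fifv] — violates constraint 1: syllable 1 coda /fv/ has 2 consonants (> 1) → ill-formed
Well-formed: [nwu] → 1.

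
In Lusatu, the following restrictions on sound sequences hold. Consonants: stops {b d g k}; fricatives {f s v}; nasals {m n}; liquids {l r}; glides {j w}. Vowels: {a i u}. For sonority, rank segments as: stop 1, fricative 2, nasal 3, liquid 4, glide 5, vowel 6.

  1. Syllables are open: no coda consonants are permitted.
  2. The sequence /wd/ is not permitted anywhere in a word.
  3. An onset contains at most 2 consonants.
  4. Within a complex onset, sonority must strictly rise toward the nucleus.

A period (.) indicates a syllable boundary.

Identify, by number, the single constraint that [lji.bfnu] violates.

3

[lji.bfnu]: syllable 2 onset /bfn/ has 3 consonants (> 2).
This is a violation of constraint 3: "An onset contains at most 2 consonants."
The remaining constraints (1, 2, 4) are satisfied.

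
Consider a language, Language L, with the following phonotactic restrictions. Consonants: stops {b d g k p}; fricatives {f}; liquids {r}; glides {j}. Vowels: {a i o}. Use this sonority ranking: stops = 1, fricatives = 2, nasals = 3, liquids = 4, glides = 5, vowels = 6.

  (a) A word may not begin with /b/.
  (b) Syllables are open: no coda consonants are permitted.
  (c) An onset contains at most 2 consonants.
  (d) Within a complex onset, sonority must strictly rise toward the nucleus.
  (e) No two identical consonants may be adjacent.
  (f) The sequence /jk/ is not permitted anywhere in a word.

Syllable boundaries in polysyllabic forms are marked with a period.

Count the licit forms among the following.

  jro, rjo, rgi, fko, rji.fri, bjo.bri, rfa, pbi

jro — violates constraint (d): syllable 1 onset /jr/: /j/ (glide, 5) → /r/ (liquid, 4) does not rise → illicit
rjo — σ1 onset /rj/ (4→5 rises), coda /∅/ ok → licit
rgi — violates constraint (d): syllable 1 onset /rg/: /r/ (liquid, 4) → /g/ (stop, 1) does not rise → illicit
fko — violates constraint (d): syllable 1 onset /fk/: /f/ (fricative, 2) → /k/ (stop, 1) does not rise → illicit
rji.fri — σ1 onset /rj/ (4→5 rises), coda /∅/ ok; σ2 onset /fr/ (2→4 rises), coda /∅/ ok → licit
bjo.bri — violates constraint (a): word begins with /b/ → illicit
rfa — violates constraint (d): syllable 1 onset /rf/: /r/ (liquid, 4) → /f/ (fricative, 2) does not rise → illicit
pbi — violates constraint (d): syllable 1 onset /pb/: /p/ (stop, 1) → /b/ (stop, 1) does not rise → illicit
Licit: rjo, rji.fri → 2.

2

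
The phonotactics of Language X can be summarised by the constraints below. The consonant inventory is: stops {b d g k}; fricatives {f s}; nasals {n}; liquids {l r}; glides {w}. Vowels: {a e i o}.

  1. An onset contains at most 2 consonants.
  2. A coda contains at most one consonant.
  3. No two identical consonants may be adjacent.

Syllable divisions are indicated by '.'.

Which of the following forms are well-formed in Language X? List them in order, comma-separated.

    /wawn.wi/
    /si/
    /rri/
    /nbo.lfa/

/wawn.wi/ — violates constraint 2: syllable 1 coda /wn/ has 2 consonants (> 1) → ill-formed
/si/ — σ1 onset /s/, coda /∅/ ok → well-formed
/rri/ — violates constraint 3: adjacent identical consonants /rr/ → ill-formed
/nbo.lfa/ — σ1 onset /nb/ (2C), coda /∅/ ok; σ2 onset /lf/ (2C), coda /∅/ ok → well-formed

/si/, /nbo.lfa/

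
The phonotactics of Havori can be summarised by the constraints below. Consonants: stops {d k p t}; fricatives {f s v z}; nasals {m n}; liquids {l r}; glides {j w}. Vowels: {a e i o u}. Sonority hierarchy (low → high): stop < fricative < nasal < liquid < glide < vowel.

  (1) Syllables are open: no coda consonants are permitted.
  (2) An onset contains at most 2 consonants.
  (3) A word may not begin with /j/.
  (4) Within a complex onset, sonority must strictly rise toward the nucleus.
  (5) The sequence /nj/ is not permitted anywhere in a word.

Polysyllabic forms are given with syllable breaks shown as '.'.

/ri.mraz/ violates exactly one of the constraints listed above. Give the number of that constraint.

/ri.mraz/: syllable 2 coda /z/ has 1 consonant (> 0).
This is a violation of constraint 1: "Syllables are open: no coda consonants are permitted."
The remaining constraints (2, 3, 4, 5) are satisfied.

1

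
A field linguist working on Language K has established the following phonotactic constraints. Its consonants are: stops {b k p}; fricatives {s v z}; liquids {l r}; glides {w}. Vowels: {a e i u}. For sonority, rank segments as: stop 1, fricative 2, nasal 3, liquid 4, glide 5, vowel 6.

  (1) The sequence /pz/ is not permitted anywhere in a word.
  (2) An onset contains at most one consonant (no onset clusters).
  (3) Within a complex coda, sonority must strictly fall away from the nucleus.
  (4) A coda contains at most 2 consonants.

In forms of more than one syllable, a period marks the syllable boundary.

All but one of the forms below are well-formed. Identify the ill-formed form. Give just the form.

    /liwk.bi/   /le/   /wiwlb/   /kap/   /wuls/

/liwk.bi/ — σ1 onset /l/, coda /wk/ (5→1 falls) ok; σ2 onset /b/, coda /∅/ ok → well-formed
/le/ — σ1 onset /l/, coda /∅/ ok → well-formed
/wiwlb/ — violates constraint 4: syllable 1 coda /wlb/ has 3 consonants (> 2) → ill-formed
/kap/ — σ1 onset /k/, coda /p/ ok → well-formed
/wuls/ — σ1 onset /w/, coda /ls/ (4→2 falls) ok → well-formed

/wiwlb/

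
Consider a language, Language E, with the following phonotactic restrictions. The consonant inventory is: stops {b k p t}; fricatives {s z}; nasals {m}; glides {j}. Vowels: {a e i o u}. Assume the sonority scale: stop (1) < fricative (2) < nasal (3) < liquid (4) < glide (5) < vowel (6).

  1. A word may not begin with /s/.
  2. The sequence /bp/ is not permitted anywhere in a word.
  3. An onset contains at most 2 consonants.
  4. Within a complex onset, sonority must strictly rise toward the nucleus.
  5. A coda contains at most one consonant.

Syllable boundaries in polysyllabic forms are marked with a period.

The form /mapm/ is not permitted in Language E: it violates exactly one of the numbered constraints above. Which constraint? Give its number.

5

/mapm/: syllable 1 coda /pm/ has 2 consonants (> 1).
This is a violation of constraint 5: "A coda contains at most one consonant."
The remaining constraints (1, 2, 3, 4) are satisfied.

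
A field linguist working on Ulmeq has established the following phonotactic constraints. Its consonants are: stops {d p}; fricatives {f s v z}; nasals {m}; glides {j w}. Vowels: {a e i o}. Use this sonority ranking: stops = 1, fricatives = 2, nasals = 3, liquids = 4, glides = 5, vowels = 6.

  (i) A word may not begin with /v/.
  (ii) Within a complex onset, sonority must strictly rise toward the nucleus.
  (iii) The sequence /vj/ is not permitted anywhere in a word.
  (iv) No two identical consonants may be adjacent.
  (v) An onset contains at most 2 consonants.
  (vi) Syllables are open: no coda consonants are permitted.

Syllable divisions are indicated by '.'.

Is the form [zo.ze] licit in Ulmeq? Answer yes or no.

[zo.ze] — σ1 onset /z/, coda /∅/ ok; σ2 onset /z/, coda /∅/ ok → licit

yes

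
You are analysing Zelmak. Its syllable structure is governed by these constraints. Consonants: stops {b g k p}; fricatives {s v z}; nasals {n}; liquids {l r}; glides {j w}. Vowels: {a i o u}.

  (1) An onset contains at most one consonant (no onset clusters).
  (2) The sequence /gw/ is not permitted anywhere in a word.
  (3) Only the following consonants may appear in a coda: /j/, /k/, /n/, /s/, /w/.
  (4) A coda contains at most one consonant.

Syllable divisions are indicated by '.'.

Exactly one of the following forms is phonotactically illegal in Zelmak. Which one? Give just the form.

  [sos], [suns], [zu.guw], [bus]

[suns]

[sos] — σ1 onset /s/, coda /s/ ok → phonotactically legal
[suns] — violates constraint 4: syllable 1 coda /ns/ has 2 consonants (> 1) → phonotactically illegal
[zu.guw] — σ1 onset /z/, coda /∅/ ok; σ2 onset /g/, coda /w/ ok → phonotactically legal
[bus] — σ1 onset /b/, coda /s/ ok → phonotactically legal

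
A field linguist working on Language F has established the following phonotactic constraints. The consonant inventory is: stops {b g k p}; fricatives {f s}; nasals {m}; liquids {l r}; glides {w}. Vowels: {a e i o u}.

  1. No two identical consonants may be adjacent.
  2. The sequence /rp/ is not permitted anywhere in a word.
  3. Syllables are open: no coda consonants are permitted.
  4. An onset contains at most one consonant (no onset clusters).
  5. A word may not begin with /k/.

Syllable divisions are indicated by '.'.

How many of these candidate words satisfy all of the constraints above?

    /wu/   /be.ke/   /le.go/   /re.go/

4

/wu/ — σ1 onset /w/, coda /∅/ ok → licit
/be.ke/ — σ1 onset /b/, coda /∅/ ok; σ2 onset /k/, coda /∅/ ok → licit
/le.go/ — σ1 onset /l/, coda /∅/ ok; σ2 onset /g/, coda /∅/ ok → licit
/re.go/ — σ1 onset /r/, coda /∅/ ok; σ2 onset /g/, coda /∅/ ok → licit
Licit: /wu/, /be.ke/, /le.go/, /re.go/ → 4.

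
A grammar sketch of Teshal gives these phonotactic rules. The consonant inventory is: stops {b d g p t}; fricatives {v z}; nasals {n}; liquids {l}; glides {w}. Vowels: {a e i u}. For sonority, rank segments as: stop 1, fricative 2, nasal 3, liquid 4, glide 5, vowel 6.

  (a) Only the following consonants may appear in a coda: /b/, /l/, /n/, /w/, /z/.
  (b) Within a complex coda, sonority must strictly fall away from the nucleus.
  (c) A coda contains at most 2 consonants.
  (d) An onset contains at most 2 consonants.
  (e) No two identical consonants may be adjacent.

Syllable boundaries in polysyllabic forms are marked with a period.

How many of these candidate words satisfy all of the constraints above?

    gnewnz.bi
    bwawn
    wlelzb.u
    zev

gnewnz.bi — violates constraint (c): syllable 1 coda /wnz/ has 3 consonants (> 2) → illicit
bwawn — σ1 onset /bw/ (2C), coda /wn/ (5→3 falls) ok → licit
wlelzb.u — violates constraint (c): syllable 1 coda /lzb/ has 3 consonants (> 2) → illicit
zev — violates constraint (a): syllable 1 coda contains /v/, which is not a licensed coda consonant → illicit
Licit: bwawn → 1.

1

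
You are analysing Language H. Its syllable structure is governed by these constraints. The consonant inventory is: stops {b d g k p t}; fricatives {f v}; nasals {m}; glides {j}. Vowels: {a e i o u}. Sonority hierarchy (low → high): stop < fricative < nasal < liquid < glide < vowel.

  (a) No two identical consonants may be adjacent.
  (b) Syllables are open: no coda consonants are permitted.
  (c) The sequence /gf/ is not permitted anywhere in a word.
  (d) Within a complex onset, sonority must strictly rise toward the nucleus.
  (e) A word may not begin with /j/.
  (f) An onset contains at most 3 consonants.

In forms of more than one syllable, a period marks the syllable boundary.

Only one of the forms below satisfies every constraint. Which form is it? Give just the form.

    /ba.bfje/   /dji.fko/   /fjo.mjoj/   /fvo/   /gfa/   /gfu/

/ba.bfje/ — σ1 onset /b/, coda /∅/ ok; σ2 onset /bfj/ (1→2→5 rises), coda /∅/ ok → phonotactically legal
/dji.fko/ — violates constraint (d): syllable 2 onset /fk/: /f/ (fricative, 2) → /k/ (stop, 1) does not rise → phonotactically illegal
/fjo.mjoj/ — violates constraint (b): syllable 2 coda /j/ has 1 consonant (> 0) → phonotactically illegal
/fvo/ — violates constraint (d): syllable 1 onset /fv/: /f/ (fricative, 2) → /v/ (fricative, 2) does not rise → phonotactically illegal
/gfa/ — violates constraint (c): contains banned sequence /gf/ → phonotactically illegal
/gfu/ — violates constraint (c): contains banned sequence /gf/ → phonotactically illegal

/ba.bfje/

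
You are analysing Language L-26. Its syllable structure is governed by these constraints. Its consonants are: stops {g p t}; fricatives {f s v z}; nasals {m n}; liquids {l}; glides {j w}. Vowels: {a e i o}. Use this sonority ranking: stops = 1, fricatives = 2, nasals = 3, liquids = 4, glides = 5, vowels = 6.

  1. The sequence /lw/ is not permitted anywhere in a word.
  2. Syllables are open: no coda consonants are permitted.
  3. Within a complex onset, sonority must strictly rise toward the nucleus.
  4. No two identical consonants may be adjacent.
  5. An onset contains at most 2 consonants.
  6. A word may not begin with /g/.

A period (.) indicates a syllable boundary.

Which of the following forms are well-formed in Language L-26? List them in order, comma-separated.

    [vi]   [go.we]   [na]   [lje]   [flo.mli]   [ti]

[vi] — σ1 onset /v/, coda /∅/ ok → well-formed
[go.we] — violates constraint 6: word begins with /g/ → ill-formed
[na] — σ1 onset /n/, coda /∅/ ok → well-formed
[lje] — σ1 onset /lj/ (4→5 rises), coda /∅/ ok → well-formed
[flo.mli] — σ1 onset /fl/ (2→4 rises), coda /∅/ ok; σ2 onset /ml/ (3→4 rises), coda /∅/ ok → well-formed
[ti] — σ1 onset /t/, coda /∅/ ok → well-formed

[vi], [na], [lje], [flo.mli], [ti]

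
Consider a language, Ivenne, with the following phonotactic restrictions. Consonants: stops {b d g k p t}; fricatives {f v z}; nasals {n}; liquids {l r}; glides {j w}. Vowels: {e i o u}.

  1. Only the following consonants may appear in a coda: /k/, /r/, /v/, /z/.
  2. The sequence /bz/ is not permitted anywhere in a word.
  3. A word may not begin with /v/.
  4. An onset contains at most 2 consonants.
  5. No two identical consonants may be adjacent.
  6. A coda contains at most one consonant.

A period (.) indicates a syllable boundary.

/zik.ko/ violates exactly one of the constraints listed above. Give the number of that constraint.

/zik.ko/: adjacent identical consonants /kk/.
This is a violation of constraint 5: "No two identical consonants may be adjacent."
The remaining constraints (1, 2, 3, 4, 6) are satisfied.

5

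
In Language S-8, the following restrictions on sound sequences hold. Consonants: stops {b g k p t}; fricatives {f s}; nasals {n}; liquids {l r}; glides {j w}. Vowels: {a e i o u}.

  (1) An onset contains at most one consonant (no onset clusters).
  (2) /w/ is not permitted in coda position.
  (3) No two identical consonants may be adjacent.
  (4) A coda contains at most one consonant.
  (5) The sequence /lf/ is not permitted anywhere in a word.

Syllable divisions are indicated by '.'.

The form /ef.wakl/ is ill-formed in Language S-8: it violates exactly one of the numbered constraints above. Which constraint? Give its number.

/ef.wakl/: syllable 2 coda /kl/ has 2 consonants (> 1).
This is a violation of constraint 4: "A coda contains at most one consonant."
The remaining constraints (1, 2, 3, 5) are satisfied.

4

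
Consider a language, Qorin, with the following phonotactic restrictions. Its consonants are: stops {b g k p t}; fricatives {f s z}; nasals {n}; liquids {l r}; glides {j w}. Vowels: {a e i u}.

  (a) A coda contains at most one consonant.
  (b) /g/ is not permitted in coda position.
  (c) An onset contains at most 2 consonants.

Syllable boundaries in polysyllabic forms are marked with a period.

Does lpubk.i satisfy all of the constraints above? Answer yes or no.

lpubk.i — violates constraint (a): syllable 1 coda /bk/ has 2 consonants (> 1) → not permitted

no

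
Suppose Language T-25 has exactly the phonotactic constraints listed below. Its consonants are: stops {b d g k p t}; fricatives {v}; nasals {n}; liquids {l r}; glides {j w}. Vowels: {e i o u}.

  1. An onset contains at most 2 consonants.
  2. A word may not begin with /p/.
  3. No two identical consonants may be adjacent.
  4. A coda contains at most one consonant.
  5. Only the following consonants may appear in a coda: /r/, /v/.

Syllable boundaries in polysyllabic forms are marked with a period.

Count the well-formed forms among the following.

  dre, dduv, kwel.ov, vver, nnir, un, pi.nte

1

dre — σ1 onset /dr/ (2C), coda /∅/ ok → well-formed
dduv — violates constraint 3: adjacent identical consonants /dd/ → ill-formed
kwel.ov — violates constraint 5: syllable 1 coda contains /l/, which is not a licensed coda consonant → ill-formed
vver — violates constraint 3: adjacent identical consonants /vv/ → ill-formed
nnir — violates constraint 3: adjacent identical consonants /nn/ → ill-formed
un — violates constraint 5: syllable 1 coda contains /n/, which is not a licensed coda consonant → ill-formed
pi.nte — violates constraint 2: word begins with /p/ → ill-formed
Well-formed: dre → 1.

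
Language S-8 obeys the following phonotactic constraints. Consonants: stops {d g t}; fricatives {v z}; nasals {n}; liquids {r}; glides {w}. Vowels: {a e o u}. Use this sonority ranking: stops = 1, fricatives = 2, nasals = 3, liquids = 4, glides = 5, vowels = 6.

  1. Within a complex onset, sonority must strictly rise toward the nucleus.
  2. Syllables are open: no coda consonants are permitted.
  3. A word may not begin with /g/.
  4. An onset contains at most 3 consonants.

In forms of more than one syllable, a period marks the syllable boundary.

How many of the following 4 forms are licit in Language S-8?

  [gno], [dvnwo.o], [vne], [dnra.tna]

2

[gno] — violates constraint 3: word begins with /g/ → illicit
[dvnwo.o] — violates constraint 4: syllable 1 onset /dvnw/ has 4 consonants (> 3) → illicit
[vne] — σ1 onset /vn/ (2→3 rises), coda /∅/ ok → licit
[dnra.tna] — σ1 onset /dnr/ (1→3→4 rises), coda /∅/ ok; σ2 onset /tn/ (1→3 rises), coda /∅/ ok → licit
Licit: [vne], [dnra.tna] → 2.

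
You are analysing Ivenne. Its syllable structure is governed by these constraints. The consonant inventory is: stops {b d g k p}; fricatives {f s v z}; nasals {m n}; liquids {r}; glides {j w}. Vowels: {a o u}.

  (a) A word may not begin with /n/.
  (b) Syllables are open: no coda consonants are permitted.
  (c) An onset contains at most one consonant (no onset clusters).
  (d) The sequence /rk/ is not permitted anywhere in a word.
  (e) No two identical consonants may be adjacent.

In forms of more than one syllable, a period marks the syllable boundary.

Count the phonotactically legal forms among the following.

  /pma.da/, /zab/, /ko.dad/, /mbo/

0

/pma.da/ — violates constraint (c): syllable 1 onset /pm/ has 2 consonants (> 1) → phonotactically illegal
/zab/ — violates constraint (b): syllable 1 coda /b/ has 1 consonant (> 0) → phonotactically illegal
/ko.dad/ — violates constraint (b): syllable 2 coda /d/ has 1 consonant (> 0) → phonotactically illegal
/mbo/ — violates constraint (c): syllable 1 onset /mb/ has 2 consonants (> 1) → phonotactically illegal
No form is phonotactically legal → 0.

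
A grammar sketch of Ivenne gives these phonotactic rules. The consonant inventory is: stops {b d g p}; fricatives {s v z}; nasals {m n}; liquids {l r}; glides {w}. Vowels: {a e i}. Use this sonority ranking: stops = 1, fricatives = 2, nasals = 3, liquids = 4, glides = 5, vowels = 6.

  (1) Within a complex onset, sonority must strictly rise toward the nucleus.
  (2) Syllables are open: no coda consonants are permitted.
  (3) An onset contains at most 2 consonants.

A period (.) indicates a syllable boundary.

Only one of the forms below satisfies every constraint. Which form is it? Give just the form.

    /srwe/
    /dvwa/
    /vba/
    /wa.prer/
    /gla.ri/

/gla.ri/

/srwe/ — violates constraint 3: syllable 1 onset /srw/ has 3 consonants (> 2) → not permitted
/dvwa/ — violates constraint 3: syllable 1 onset /dvw/ has 3 consonants (> 2) → not permitted
/vba/ — violates constraint 1: syllable 1 onset /vb/: /v/ (fricative, 2) → /b/ (stop, 1) does not rise → not permitted
/wa.prer/ — violates constraint 2: syllable 2 coda /r/ has 1 consonant (> 0) → not permitted
/gla.ri/ — σ1 onset /gl/ (1→4 rises), coda /∅/ ok; σ2 onset /r/, coda /∅/ ok → permitted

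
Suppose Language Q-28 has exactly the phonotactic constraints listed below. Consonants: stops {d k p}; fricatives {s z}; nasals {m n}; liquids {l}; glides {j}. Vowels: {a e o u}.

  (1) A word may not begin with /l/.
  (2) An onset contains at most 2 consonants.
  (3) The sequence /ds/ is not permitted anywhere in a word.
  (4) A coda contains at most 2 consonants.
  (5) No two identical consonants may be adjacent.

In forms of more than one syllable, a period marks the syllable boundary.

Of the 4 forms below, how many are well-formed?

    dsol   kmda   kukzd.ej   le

0

dsol — violates constraint 3: contains banned sequence /ds/ → ill-formed
kmda — violates constraint 2: syllable 1 onset /kmd/ has 3 consonants (> 2) → ill-formed
kukzd.ej — violates constraint 4: syllable 1 coda /kzd/ has 3 consonants (> 2) → ill-formed
le — violates constraint 1: word begins with /l/ → ill-formed
No form is well-formed → 0.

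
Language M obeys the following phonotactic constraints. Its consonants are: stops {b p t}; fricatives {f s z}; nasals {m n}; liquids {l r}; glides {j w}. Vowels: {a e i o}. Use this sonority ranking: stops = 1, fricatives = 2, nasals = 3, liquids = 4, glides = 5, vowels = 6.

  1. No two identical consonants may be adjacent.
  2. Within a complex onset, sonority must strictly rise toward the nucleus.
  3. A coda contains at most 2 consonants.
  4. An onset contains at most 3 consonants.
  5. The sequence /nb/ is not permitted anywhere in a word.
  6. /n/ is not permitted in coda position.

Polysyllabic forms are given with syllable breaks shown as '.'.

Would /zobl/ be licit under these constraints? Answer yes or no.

/zobl/ — σ1 onset /z/, coda /bl/ (2C) ok → licit

yes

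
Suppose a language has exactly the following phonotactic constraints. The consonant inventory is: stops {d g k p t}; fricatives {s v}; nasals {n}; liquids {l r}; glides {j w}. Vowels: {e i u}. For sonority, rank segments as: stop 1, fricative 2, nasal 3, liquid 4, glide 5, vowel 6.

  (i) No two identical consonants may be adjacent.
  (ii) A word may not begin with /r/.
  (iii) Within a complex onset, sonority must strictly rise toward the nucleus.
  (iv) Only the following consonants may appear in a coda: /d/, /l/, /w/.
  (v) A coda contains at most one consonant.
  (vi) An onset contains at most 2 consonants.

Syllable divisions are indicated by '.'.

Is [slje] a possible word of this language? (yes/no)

[slje] — violates constraint (vi): syllable 1 onset /slj/ has 3 consonants (> 2) → not permitted

no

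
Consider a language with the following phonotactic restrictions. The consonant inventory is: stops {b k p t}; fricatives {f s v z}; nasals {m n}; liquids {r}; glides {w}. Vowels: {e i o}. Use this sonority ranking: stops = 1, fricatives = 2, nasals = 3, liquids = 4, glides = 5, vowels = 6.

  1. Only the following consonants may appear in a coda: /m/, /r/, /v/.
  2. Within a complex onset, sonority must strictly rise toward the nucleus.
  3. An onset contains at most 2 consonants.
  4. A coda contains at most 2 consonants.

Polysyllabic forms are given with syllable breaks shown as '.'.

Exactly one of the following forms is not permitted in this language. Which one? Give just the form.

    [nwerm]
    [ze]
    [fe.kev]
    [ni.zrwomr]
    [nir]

[nwerm] — σ1 onset /nw/ (3→5 rises), coda /rm/ (2C) ok → permitted
[ze] — σ1 onset /z/, coda /∅/ ok → permitted
[fe.kev] — σ1 onset /f/, coda /∅/ ok; σ2 onset /k/, coda /v/ ok → permitted
[ni.zrwomr] — violates constraint 3: syllable 2 onset /zrw/ has 3 consonants (> 2) → not permitted
[nir] — σ1 onset /n/, coda /r/ ok → permitted

[ni.zrwomr]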